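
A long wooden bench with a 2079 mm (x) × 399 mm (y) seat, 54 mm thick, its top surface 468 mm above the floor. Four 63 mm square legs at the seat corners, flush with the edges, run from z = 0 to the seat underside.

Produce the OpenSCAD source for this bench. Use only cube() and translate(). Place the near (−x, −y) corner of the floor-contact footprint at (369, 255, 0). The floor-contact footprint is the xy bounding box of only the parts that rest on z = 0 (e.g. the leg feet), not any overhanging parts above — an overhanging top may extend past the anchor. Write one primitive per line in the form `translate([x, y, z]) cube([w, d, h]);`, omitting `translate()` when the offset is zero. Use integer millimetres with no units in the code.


translate([369, 255, 414]) cube([2079, 399, 54]);
translate([369, 255, 0]) cube([63, 63, 414]);
translate([369, 591, 0]) cube([63, 63, 414]);
translate([2385, 255, 0]) cube([63, 63, 414]);
translate([2385, 591, 0]) cube([63, 63, 414]);


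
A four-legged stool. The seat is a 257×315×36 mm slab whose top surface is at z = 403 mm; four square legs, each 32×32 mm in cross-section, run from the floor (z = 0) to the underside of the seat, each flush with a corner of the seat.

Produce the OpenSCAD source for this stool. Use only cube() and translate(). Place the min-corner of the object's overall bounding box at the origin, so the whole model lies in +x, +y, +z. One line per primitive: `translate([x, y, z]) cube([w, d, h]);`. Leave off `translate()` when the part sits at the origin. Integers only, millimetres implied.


translate([0, 0, 367]) cube([257, 315, 36]);
cube([32, 32, 367]);
translate([225, 0, 0]) cube([32, 32, 367]);
translate([0, 283, 0]) cube([32, 32, 367]);
translate([225, 283, 0]) cube([32, 32, 367]);


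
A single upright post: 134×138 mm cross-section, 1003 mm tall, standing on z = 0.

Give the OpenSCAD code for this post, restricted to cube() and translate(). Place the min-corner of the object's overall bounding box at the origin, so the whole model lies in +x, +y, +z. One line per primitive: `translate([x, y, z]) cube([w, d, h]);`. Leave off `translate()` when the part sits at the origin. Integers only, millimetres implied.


cube([134, 138, 1003]);


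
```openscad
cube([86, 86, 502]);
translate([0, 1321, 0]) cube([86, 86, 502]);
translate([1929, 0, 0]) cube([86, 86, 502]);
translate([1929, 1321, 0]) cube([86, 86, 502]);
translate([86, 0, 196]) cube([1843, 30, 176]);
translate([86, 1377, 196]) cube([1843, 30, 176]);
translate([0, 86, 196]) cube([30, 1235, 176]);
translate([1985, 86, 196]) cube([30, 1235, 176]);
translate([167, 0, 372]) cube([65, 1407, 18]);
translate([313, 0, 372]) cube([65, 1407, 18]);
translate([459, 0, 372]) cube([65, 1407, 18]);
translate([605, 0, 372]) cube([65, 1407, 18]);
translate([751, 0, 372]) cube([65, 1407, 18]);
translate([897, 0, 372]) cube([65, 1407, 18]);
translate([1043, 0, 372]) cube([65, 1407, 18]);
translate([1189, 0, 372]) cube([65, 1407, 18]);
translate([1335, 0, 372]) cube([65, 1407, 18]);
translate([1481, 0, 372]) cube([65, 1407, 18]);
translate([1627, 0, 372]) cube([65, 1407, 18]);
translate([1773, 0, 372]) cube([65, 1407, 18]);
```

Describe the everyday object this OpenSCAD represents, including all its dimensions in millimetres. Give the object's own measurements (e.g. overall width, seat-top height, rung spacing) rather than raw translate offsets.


A bed frame 2015 mm long (x) by 1407 mm wide (y). Four 86×86 mm corner posts, 502 mm tall, at the corners of the footprint. Four rails of 30 mm thickness and 176 mm height run between adjacent posts with their undersides at z = 196 mm, their outer faces flush with the outside of the frame (the two x-running rails run between the posts' inner faces; the two y-running rails run between the posts' inner faces). 12 slats, each 65 mm wide (x) and 18 mm thick, lie across the top of the two x-running rails, running the full 1407 mm width of the frame in y; along x they sit between the end posts with a 81 mm gap after the −x posts and between neighbouring slats, leaving 91 mm before the +x posts.


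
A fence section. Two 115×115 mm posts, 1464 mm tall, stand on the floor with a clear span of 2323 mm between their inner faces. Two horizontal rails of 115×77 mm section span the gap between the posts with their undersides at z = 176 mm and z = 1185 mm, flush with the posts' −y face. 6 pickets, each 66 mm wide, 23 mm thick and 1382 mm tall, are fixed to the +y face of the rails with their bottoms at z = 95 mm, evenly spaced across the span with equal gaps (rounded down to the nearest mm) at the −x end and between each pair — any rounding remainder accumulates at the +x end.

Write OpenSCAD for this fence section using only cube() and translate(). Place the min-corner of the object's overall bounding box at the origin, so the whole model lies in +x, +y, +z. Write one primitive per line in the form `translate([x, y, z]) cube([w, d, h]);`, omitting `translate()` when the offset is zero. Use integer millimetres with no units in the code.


cube([115, 115, 1464]);
translate([2438, 0, 0]) cube([115, 115, 1464]);
translate([115, 0, 176]) cube([2323, 115, 77]);
translate([115, 0, 1185]) cube([2323, 115, 77]);
translate([390, 115, 95]) cube([66, 23, 1382]);
translate([731, 115, 95]) cube([66, 23, 1382]);
translate([1072, 115, 95]) cube([66, 23, 1382]);
translate([1413, 115, 95]) cube([66, 23, 1382]);
translate([1754, 115, 95]) cube([66, 23, 1382]);
translate([2095, 115, 95]) cube([66, 23, 1382]);


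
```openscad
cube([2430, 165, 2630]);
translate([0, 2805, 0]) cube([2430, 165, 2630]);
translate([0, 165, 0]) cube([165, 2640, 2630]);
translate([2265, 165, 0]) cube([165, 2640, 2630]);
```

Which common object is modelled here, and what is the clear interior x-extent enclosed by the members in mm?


A house (or room) frame. The interior width is 2100 mm.

Four 2630 mm walls enclosing a rectangle with no floor or roof — a room or house frame. Outside width is 2430 mm and wall thickness is 165 mm, so the interior width is 2430 − 2 × 165 = 2100 mm.


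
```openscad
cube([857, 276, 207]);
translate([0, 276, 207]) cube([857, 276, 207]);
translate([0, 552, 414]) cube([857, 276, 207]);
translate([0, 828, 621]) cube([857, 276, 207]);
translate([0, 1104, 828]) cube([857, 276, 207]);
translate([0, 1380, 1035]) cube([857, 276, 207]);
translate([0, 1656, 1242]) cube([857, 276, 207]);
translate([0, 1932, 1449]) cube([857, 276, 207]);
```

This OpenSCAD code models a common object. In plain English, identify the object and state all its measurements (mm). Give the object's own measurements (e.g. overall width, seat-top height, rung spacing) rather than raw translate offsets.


A straight staircase of 8 solid steps. Each step is 857 mm wide (x), 276 mm deep (y, the going) and 207 mm tall (the rise). The first step rests on the floor; each subsequent step sits one going further in +y and one rise higher in +z, directly behind and above the previous step with no overlap.


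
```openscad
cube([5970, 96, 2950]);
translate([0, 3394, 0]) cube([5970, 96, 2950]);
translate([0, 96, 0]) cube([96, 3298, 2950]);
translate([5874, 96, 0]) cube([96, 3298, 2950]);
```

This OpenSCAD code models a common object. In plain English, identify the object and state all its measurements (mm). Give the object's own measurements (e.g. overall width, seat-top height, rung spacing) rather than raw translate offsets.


The wall frame of a small rectangular building: four walls, each 2950 mm tall and 96 mm thick, enclosing a footprint 5970 mm (x) by 3490 mm (y) outside-to-outside, with no floor or roof. The front and back walls (the −y and +y sides) span the full width; the two side walls fit between them.


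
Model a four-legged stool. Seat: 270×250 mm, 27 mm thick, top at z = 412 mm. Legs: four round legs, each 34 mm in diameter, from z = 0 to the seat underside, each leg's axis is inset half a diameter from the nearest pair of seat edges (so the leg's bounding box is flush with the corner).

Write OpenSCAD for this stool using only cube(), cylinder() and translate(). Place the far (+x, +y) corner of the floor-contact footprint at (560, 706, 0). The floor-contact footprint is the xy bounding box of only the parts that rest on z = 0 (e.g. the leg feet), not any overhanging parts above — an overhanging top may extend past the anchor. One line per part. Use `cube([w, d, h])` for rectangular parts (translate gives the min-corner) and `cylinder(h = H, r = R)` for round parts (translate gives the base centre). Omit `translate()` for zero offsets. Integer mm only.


translate([290, 456, 385]) cube([270, 250, 27]);
translate([307, 473, 0]) cylinder(h = 385, r = 17);
translate([543, 473, 0]) cylinder(h = 385, r = 17);
translate([307, 689, 0]) cylinder(h = 385, r = 17);
translate([543, 689, 0]) cylinder(h = 385, r = 17);


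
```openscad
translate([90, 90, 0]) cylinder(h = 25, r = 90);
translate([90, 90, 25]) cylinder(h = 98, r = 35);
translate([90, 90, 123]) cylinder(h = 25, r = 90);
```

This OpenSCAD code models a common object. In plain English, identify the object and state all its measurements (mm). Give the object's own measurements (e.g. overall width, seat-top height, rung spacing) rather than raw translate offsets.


A spool: two coaxial disc flanges of radius 90 mm and thickness 25 mm, joined by a core cylinder of radius 35 mm and height 98 mm. The lower flange rests on z = 0 and the three cylinders share a vertical axis.


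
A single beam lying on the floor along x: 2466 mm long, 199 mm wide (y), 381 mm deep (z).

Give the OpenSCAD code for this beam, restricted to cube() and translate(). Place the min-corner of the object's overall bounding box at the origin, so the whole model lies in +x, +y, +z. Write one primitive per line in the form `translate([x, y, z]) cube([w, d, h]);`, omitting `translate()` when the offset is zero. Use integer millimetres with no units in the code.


cube([2466, 199, 381]);


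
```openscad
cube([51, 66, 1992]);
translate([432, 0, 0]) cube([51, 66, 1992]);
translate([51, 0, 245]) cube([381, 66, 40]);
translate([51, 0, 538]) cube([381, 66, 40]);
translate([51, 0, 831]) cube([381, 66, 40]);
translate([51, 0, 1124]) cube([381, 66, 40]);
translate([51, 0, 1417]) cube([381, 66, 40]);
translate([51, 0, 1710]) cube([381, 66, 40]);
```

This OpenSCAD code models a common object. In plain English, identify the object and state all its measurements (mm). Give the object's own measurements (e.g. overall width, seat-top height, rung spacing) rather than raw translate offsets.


A straight ladder. Two 51×66 mm vertical rails, 1992 mm tall, stand 483 mm apart (outside-to-outside) with their front faces coplanar on the −y side. 6 rungs, each 66 mm deep and 40 mm tall, span between the inner faces of the rails, front faces flush with the rails. The lowest rung's underside is at z = 245 mm and rungs are spaced 293 mm apart (underside to underside).


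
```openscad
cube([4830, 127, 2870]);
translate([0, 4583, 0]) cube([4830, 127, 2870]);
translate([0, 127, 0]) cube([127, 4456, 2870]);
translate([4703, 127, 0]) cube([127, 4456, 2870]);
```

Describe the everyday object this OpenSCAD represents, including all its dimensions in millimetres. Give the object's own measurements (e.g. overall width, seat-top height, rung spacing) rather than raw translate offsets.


The wall frame of a small rectangular building: four walls, each 2870 mm tall and 127 mm thick, enclosing a footprint 4830 mm (x) by 4710 mm (y) outside-to-outside, with no floor or roof. The front and back walls (the −y and +y sides) span the full width; the two side walls fit between them.


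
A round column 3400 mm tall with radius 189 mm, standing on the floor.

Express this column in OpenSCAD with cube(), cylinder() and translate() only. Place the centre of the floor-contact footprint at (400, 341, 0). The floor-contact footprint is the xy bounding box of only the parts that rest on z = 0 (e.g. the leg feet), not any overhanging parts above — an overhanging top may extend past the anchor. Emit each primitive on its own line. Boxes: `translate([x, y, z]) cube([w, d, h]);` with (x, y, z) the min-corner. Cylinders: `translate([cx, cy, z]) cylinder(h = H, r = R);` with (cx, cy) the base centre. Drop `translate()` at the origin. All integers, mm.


translate([400, 341, 0]) cylinder(h = 3400, r = 189);


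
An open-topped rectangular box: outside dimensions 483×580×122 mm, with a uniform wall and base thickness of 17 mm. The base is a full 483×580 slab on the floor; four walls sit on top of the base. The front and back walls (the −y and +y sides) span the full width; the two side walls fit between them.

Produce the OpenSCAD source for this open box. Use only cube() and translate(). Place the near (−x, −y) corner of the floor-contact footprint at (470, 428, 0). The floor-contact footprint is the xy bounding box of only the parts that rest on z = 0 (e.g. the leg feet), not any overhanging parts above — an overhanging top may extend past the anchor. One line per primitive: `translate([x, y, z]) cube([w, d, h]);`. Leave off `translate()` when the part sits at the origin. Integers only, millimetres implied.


translate([470, 428, 0]) cube([483, 580, 17]);
translate([470, 428, 17]) cube([483, 17, 105]);
translate([470, 991, 17]) cube([483, 17, 105]);
translate([470, 445, 17]) cube([17, 546, 105]);
translate([936, 445, 17]) cube([17, 546, 105]);


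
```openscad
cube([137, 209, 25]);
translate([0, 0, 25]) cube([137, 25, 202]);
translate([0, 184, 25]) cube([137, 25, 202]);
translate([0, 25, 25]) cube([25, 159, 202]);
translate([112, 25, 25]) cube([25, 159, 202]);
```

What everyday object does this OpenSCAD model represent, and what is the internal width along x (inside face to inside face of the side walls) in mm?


An open box. The internal width is 87 mm.

A 137×209 base slab with four walls standing on it — an open box. The base is 137 mm wide and the walls are 25 mm thick, so the internal width is 137 − 2 × 25 = 87 mm.


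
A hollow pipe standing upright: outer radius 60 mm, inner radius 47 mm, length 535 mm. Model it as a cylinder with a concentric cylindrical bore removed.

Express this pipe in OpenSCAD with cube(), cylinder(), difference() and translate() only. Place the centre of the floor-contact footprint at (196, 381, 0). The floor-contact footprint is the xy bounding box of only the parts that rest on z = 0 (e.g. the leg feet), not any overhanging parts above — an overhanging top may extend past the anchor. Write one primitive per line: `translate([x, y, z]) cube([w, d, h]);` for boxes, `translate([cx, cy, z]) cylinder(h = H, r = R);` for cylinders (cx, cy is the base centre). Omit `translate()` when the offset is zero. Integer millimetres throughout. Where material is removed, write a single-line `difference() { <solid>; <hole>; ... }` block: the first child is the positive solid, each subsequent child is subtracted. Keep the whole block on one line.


difference() { translate([196, 381, 0]) cylinder(h = 535, r = 60); translate([196, 381, 0]) cylinder(h = 535, r = 47); }


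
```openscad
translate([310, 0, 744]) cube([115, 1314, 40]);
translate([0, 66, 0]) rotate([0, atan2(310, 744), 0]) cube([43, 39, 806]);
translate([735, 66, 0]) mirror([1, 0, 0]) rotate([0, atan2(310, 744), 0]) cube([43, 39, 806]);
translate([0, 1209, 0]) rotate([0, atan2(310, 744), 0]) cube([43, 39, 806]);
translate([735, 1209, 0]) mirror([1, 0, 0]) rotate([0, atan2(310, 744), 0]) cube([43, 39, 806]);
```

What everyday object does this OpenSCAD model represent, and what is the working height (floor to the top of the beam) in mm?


A sawhorse. The overall height is 784 mm.

A beam across two mirrored pairs of raked legs — a sawhorse. The beam's underside is at z = 744 (matching the legs' vertical rise in atan2(310, 744)) and the beam is 40 mm tall, so its top is at 744 + 40 = 784 mm. The raked legs top out at the beam's underside, so that is the highest point.


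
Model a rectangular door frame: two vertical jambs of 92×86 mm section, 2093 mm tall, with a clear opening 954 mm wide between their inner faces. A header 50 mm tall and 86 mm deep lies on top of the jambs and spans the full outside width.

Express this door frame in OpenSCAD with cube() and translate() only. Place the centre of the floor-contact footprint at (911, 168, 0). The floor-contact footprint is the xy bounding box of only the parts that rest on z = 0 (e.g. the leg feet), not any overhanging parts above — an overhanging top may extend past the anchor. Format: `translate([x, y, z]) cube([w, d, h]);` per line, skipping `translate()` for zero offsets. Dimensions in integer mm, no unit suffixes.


translate([342, 125, 0]) cube([92, 86, 2093]);
translate([1388, 125, 0]) cube([92, 86, 2093]);
translate([342, 125, 2093]) cube([1138, 86, 50]);


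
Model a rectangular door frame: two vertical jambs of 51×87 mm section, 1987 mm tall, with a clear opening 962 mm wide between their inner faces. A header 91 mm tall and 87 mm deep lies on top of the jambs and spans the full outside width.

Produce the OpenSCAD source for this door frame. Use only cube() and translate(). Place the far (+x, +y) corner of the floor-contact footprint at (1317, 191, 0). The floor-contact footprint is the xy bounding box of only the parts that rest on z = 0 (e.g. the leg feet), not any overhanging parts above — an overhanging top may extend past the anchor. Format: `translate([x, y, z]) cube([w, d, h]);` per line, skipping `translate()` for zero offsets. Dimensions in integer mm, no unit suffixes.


translate([253, 104, 0]) cube([51, 87, 1987]);
translate([1266, 104, 0]) cube([51, 87, 1987]);
translate([253, 104, 1987]) cube([1064, 87, 91]);


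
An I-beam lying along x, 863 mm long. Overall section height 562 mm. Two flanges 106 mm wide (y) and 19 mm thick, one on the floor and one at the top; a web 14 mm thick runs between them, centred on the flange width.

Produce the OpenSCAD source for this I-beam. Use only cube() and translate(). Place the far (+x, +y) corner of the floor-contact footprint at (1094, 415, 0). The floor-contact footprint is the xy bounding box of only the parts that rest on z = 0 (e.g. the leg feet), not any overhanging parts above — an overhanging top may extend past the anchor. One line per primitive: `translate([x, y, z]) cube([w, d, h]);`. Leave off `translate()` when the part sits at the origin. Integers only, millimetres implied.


translate([231, 309, 0]) cube([863, 106, 19]);
translate([231, 355, 19]) cube([863, 14, 524]);
translate([231, 309, 543]) cube([863, 106, 19]);


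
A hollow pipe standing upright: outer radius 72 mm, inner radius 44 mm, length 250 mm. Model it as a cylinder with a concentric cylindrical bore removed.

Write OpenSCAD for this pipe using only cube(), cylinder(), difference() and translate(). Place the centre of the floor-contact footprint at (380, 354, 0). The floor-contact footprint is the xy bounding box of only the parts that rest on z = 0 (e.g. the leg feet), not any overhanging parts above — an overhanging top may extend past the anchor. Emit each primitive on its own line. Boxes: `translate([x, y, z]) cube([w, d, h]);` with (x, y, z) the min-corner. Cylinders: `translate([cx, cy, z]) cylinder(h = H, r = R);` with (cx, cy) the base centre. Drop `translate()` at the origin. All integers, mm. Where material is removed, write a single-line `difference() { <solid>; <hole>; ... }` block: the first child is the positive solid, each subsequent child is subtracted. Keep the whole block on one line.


difference() { translate([380, 354, 0]) cylinder(h = 250, r = 72); translate([380, 354, 0]) cylinder(h = 250, r = 44); }


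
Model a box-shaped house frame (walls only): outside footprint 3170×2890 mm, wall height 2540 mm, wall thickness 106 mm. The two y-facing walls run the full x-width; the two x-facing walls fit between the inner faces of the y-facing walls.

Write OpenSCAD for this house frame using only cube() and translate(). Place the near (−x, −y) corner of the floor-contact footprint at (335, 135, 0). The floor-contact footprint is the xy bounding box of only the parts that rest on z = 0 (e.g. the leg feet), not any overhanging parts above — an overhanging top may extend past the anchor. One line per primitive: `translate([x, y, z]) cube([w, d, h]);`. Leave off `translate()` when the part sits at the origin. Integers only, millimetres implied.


translate([335, 135, 0]) cube([3170, 106, 2540]);
translate([335, 2919, 0]) cube([3170, 106, 2540]);
translate([335, 241, 0]) cube([106, 2678, 2540]);
translate([3399, 241, 0]) cube([106, 2678, 2540]);


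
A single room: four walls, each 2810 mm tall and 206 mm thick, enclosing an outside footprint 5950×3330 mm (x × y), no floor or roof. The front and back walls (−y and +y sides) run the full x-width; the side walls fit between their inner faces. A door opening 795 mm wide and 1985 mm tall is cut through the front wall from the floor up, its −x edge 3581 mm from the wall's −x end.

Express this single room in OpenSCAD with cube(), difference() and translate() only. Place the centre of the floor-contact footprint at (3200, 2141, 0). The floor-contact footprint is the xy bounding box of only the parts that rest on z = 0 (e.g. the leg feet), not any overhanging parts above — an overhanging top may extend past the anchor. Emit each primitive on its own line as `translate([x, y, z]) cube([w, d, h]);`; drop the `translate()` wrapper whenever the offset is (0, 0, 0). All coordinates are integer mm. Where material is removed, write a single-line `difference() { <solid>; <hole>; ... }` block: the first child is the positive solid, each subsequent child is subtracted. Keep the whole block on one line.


difference() { translate([225, 476, 0]) cube([5950, 206, 2810]); translate([3806, 476, 0]) cube([795, 206, 1985]); }
translate([225, 3600, 0]) cube([5950, 206, 2810]);
translate([225, 682, 0]) cube([206, 2918, 2810]);
translate([5969, 682, 0]) cube([206, 2918, 2810]);


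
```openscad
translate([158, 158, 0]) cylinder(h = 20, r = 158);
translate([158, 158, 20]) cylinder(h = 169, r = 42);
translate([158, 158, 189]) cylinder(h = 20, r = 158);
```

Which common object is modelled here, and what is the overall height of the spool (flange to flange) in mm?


A spool. The overall height is 209 mm.

Three coaxial cylinders, large–small–large — a spool. Two 20 mm flanges and a 169 mm core give 20 + 169 + 20 = 209 mm.


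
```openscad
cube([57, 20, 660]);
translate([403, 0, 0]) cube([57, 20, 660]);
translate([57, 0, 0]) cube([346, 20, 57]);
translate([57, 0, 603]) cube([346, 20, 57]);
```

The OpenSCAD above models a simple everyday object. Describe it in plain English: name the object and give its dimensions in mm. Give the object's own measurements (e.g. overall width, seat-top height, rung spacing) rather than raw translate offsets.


A rectangular picture frame lying in the x–z plane (depth along y). The opening is 346 mm wide (x) by 546 mm tall (z), surrounded by a border 57 mm wide on all four sides. The frame is 20 mm deep and is made of two full-height vertical stiles with two horizontal rails fitted between them.


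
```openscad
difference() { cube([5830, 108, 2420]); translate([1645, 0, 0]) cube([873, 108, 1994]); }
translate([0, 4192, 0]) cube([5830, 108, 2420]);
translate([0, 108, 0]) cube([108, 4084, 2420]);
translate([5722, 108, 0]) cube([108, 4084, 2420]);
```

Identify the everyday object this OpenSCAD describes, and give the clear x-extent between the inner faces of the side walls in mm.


A single room. The interior width is 5614 mm.

Four walls enclosing a rectangle with a door in the front wall — a room. Outside width 5830 minus two 108 mm walls gives 5614 mm.


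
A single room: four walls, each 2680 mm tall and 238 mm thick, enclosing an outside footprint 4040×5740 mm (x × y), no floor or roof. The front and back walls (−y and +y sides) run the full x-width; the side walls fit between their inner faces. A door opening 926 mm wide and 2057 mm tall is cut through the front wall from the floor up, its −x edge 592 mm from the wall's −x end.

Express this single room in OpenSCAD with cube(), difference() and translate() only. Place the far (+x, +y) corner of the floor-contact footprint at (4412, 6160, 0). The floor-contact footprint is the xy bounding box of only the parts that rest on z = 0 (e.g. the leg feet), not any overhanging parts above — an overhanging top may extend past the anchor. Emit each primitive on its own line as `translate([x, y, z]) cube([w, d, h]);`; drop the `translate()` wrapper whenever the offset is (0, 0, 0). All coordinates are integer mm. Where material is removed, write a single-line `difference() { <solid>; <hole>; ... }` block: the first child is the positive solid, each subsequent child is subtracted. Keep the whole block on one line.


difference() { translate([372, 420, 0]) cube([4040, 238, 2680]); translate([964, 420, 0]) cube([926, 238, 2057]); }
translate([372, 5922, 0]) cube([4040, 238, 2680]);
translate([372, 658, 0]) cube([238, 5264, 2680]);
translate([4174, 658, 0]) cube([238, 5264, 2680]);


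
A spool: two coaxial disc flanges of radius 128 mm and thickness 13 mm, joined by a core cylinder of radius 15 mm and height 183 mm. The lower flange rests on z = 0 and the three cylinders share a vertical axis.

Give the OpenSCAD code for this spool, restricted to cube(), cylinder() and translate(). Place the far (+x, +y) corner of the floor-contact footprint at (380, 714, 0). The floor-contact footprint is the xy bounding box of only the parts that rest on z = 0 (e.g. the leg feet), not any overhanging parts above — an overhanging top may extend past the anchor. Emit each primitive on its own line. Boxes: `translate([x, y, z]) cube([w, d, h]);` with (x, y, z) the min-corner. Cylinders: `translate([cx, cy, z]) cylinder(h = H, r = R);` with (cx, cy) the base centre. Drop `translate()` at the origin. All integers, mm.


translate([252, 586, 0]) cylinder(h = 13, r = 128);
translate([252, 586, 13]) cylinder(h = 183, r = 15);
translate([252, 586, 196]) cylinder(h = 13, r = 128);


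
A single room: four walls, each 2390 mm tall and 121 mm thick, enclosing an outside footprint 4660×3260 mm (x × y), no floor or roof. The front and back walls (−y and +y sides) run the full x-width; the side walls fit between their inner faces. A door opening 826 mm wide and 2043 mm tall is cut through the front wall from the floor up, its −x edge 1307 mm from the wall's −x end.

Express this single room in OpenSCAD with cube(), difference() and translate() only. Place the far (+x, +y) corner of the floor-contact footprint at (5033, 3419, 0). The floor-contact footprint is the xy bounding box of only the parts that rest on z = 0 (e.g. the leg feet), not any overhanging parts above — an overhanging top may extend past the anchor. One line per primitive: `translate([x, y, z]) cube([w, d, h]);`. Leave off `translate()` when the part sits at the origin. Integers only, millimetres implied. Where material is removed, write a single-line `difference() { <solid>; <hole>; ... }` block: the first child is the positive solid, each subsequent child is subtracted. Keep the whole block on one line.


difference() { translate([373, 159, 0]) cube([4660, 121, 2390]); translate([1680, 159, 0]) cube([826, 121, 2043]); }
translate([373, 3298, 0]) cube([4660, 121, 2390]);
translate([373, 280, 0]) cube([121, 3018, 2390]);
translate([4912, 280, 0]) cube([121, 3018, 2390]);


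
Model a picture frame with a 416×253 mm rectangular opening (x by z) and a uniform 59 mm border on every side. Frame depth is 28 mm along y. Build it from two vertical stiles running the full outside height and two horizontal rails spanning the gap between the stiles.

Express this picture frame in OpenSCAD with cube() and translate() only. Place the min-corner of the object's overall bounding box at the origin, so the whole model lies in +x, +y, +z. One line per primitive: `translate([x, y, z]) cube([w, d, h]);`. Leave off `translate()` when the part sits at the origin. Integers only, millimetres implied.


cube([59, 28, 371]);
translate([475, 0, 0]) cube([59, 28, 371]);
translate([59, 0, 0]) cube([416, 28, 59]);
translate([59, 0, 312]) cube([416, 28, 59]);


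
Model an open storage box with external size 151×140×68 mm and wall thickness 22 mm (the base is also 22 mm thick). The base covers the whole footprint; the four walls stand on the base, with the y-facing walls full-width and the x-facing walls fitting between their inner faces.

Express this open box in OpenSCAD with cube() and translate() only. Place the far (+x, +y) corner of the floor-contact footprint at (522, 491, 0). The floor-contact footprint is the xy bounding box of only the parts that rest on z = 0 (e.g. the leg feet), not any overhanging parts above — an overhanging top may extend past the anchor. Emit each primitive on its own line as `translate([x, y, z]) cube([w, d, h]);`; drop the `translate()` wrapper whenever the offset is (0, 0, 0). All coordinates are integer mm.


translate([371, 351, 0]) cube([151, 140, 22]);
translate([371, 351, 22]) cube([151, 22, 46]);
translate([371, 469, 22]) cube([151, 22, 46]);
translate([371, 373, 22]) cube([22, 96, 46]);
translate([500, 373, 22]) cube([22, 96, 46]);


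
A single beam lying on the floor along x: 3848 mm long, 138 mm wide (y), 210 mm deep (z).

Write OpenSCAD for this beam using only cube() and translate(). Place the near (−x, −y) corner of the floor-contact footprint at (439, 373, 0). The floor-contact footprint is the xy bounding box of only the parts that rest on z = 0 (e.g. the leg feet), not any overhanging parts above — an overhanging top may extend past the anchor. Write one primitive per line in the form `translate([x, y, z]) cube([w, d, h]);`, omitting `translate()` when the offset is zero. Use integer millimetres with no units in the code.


translate([439, 373, 0]) cube([3848, 138, 210]);


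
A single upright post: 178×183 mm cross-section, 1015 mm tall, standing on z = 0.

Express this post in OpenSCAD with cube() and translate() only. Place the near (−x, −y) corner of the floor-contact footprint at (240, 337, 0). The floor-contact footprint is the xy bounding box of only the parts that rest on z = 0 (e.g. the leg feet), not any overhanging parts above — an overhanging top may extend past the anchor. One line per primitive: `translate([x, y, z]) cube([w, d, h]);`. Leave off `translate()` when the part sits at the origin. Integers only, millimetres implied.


translate([240, 337, 0]) cube([178, 183, 1015]);


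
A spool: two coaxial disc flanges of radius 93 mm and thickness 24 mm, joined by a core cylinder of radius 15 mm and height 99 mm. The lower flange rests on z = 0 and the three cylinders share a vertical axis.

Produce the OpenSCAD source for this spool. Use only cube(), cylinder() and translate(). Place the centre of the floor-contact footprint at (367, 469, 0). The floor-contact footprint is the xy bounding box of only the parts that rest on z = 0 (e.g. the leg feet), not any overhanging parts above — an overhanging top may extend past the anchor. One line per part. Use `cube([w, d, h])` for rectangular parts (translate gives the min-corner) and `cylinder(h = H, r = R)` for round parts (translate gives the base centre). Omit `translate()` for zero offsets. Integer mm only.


translate([367, 469, 0]) cylinder(h = 24, r = 93);
translate([367, 469, 24]) cylinder(h = 99, r = 15);
translate([367, 469, 123]) cylinder(h = 24, r = 93);


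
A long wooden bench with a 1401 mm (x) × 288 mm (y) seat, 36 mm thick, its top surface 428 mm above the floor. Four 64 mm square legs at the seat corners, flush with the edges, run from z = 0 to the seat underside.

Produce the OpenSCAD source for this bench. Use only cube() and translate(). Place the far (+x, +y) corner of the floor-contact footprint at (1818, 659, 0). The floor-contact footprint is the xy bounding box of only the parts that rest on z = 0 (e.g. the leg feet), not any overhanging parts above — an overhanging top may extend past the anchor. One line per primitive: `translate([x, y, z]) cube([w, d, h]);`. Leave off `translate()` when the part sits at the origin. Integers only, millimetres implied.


translate([417, 371, 392]) cube([1401, 288, 36]);
translate([417, 371, 0]) cube([64, 64, 392]);
translate([417, 595, 0]) cube([64, 64, 392]);
translate([1754, 371, 0]) cube([64, 64, 392]);
translate([1754, 595, 0]) cube([64, 64, 392]);


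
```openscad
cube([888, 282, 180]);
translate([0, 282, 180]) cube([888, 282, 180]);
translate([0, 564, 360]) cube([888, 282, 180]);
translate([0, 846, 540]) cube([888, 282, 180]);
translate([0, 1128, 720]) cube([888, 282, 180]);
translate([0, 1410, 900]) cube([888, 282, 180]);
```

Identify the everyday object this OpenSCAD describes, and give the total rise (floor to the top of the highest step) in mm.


A staircase. The total rise is 1080 mm.

6 identical blocks, each offset up and back from the previous — a staircase. Each step is 180 mm tall and there are 6 of them, so the total rise is 6 × 180 = 1080 mm.


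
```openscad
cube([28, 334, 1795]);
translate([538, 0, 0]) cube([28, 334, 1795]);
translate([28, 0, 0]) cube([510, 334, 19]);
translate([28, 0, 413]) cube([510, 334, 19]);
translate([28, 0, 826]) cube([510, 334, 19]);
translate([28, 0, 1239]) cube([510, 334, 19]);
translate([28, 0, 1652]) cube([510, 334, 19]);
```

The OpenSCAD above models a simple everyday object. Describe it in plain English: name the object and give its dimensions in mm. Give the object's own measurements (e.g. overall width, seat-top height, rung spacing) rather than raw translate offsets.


An open bookshelf. Two side panels, each 28 mm thick, 334 mm deep and 1795 mm tall, stand 566 mm apart (outside-to-outside). Between them sit 5 shelves, each 19 mm thick and 334 mm deep, spanning the full gap between the sides. The bottom shelf rests on the floor (its underside at z = 0) and the clear gap between one shelf's top and the next shelf's underside is 394 mm.


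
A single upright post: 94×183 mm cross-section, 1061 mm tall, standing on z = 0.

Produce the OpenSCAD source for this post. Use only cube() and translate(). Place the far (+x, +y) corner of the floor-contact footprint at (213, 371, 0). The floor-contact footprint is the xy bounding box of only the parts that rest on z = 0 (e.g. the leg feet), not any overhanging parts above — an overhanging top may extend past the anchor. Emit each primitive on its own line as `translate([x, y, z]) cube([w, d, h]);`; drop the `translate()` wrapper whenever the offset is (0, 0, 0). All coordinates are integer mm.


translate([119, 188, 0]) cube([94, 183, 1061]);


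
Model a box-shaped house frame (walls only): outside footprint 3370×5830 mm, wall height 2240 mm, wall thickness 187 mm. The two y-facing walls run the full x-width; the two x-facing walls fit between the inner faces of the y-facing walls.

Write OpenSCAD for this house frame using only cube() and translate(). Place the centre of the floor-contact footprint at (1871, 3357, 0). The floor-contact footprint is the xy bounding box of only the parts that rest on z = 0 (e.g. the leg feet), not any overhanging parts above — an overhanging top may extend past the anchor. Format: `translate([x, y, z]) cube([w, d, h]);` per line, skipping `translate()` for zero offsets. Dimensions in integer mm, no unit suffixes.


translate([186, 442, 0]) cube([3370, 187, 2240]);
translate([186, 6085, 0]) cube([3370, 187, 2240]);
translate([186, 629, 0]) cube([187, 5456, 2240]);
translate([3369, 629, 0]) cube([187, 5456, 2240]);


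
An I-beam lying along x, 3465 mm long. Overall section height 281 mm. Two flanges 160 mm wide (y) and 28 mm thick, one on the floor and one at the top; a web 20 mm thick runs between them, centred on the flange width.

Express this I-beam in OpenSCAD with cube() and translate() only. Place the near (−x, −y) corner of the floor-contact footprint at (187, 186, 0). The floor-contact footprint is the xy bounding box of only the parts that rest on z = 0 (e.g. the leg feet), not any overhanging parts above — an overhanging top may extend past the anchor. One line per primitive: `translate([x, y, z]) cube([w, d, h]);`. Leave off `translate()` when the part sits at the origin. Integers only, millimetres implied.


translate([187, 186, 0]) cube([3465, 160, 28]);
translate([187, 256, 28]) cube([3465, 20, 225]);
translate([187, 186, 253]) cube([3465, 160, 28]);


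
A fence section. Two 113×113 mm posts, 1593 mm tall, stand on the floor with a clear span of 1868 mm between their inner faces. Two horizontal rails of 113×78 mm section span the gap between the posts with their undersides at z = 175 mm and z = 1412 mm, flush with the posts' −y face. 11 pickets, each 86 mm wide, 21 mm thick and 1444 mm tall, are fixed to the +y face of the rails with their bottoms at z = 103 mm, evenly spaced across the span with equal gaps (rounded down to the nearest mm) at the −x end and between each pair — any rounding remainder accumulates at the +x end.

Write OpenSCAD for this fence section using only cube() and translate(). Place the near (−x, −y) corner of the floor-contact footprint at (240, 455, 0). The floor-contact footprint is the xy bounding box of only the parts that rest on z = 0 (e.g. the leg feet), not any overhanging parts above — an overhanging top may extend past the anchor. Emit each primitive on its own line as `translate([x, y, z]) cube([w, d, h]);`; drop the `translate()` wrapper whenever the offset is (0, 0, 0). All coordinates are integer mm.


translate([240, 455, 0]) cube([113, 113, 1593]);
translate([2221, 455, 0]) cube([113, 113, 1593]);
translate([353, 455, 175]) cube([1868, 113, 78]);
translate([353, 455, 1412]) cube([1868, 113, 78]);
translate([429, 568, 103]) cube([86, 21, 1444]);
translate([591, 568, 103]) cube([86, 21, 1444]);
translate([753, 568, 103]) cube([86, 21, 1444]);
translate([915, 568, 103]) cube([86, 21, 1444]);
translate([1077, 568, 103]) cube([86, 21, 1444]);
translate([1239, 568, 103]) cube([86, 21, 1444]);
translate([1401, 568, 103]) cube([86, 21, 1444]);
translate([1563, 568, 103]) cube([86, 21, 1444]);
translate([1725, 568, 103]) cube([86, 21, 1444]);
translate([1887, 568, 103]) cube([86, 21, 1444]);
translate([2049, 568, 103]) cube([86, 21, 1444]);


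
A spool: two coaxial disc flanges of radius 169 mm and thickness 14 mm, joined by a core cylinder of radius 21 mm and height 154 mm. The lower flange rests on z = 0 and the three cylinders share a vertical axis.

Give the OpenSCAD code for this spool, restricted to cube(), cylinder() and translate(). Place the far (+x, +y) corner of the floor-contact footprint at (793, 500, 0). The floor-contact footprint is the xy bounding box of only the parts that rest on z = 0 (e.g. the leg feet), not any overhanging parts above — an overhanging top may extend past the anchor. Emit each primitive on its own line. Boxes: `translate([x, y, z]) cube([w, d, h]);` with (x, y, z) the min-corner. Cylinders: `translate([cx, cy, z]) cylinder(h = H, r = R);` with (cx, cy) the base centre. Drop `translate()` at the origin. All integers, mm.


translate([624, 331, 0]) cylinder(h = 14, r = 169);
translate([624, 331, 14]) cylinder(h = 154, r = 21);
translate([624, 331, 168]) cylinder(h = 14, r = 169);


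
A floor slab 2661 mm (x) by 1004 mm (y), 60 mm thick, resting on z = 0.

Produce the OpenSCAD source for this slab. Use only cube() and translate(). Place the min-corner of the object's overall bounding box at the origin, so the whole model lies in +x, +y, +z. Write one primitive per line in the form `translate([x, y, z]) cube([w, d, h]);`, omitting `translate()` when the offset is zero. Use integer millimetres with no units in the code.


cube([2661, 1004, 60]);


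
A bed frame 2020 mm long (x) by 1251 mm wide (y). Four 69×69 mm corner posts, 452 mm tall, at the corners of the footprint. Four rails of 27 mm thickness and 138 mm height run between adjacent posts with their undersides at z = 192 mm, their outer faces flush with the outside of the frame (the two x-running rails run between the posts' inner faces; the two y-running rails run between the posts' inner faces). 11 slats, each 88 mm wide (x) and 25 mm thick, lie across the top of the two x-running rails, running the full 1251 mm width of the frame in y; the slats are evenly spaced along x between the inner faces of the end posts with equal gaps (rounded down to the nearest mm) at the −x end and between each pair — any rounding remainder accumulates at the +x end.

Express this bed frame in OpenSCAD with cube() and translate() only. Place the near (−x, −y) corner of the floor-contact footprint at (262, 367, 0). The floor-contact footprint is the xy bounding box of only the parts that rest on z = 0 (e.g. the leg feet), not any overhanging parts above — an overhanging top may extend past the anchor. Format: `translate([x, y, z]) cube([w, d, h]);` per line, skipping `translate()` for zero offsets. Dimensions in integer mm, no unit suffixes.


translate([262, 367, 0]) cube([69, 69, 452]);
translate([262, 1549, 0]) cube([69, 69, 452]);
translate([2213, 367, 0]) cube([69, 69, 452]);
translate([2213, 1549, 0]) cube([69, 69, 452]);
translate([331, 367, 192]) cube([1882, 27, 138]);
translate([331, 1591, 192]) cube([1882, 27, 138]);
translate([262, 436, 192]) cube([27, 1113, 138]);
translate([2255, 436, 192]) cube([27, 1113, 138]);
translate([407, 367, 330]) cube([88, 1251, 25]);
translate([571, 367, 330]) cube([88, 1251, 25]);
translate([735, 367, 330]) cube([88, 1251, 25]);
translate([899, 367, 330]) cube([88, 1251, 25]);
translate([1063, 367, 330]) cube([88, 1251, 25]);
translate([1227, 367, 330]) cube([88, 1251, 25]);
translate([1391, 367, 330]) cube([88, 1251, 25]);
translate([1555, 367, 330]) cube([88, 1251, 25]);
translate([1719, 367, 330]) cube([88, 1251, 25]);
translate([1883, 367, 330]) cube([88, 1251, 25]);
translate([2047, 367, 330]) cube([88, 1251, 25]);
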